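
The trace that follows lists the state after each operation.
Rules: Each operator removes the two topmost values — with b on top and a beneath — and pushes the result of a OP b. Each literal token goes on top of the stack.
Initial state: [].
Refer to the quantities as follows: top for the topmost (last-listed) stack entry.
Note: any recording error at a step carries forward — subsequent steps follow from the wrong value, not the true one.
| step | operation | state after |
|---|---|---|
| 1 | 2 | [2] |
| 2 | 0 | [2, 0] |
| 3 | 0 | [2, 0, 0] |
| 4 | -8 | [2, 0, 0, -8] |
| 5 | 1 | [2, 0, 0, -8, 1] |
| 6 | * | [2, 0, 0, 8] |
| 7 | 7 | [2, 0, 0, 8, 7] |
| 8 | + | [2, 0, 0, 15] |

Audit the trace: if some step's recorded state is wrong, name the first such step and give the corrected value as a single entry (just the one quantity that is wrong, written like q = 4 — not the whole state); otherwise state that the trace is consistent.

step 1: push 2: top = 2 -> same as recorded
step 2: push 0: top = 0 -> no discrepancy
step 3: push 0: top = 0 -> consistent with the trace
step 4: push -8: top = -8 -> matches
step 5: push 1: top = 1 -> agrees with the trace
step 6: -8 * 1 = -8 -> not what was recorded
That makes step 6 the first incorrect line — top = -8 is what it should show.

step 6, top = -8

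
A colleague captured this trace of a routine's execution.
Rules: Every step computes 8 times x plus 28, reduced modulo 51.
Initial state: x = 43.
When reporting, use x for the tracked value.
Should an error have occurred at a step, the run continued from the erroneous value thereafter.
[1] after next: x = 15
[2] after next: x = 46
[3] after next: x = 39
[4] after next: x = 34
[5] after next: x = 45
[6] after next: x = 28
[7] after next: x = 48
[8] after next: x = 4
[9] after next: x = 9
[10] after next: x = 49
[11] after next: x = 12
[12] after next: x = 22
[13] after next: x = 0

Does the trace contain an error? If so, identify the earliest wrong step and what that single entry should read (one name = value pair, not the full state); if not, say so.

1. x = (8*43 + 28) mod 51 = 15 (agrees with the trace)
2. x = (8*15 + 28) mod 51 = 46 (agrees with the trace)
3. x = (8*46 + 28) mod 51 = 39 (exactly as logged)
4. x = (8*39 + 28) mod 51 = 34 (exactly as logged)
5. x = (8*34 + 28) mod 51 = 45 (no discrepancy)
6. x = (8*45 + 28) mod 51 = 31 (not what was recorded)
That makes step 6 the first incorrect line — x = 31 is what it should show.

step 6, x = 31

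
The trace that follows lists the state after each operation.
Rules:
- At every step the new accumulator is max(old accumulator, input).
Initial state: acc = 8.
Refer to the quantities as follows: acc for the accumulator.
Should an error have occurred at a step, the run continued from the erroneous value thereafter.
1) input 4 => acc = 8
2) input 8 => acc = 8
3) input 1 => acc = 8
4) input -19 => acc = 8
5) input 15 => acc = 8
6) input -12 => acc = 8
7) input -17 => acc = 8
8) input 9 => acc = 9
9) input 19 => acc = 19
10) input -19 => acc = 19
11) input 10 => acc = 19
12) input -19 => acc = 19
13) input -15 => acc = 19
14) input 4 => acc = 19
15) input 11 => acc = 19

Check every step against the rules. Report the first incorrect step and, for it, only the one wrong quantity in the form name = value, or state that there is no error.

step 5, acc = 15

1. acc = max(8, 4) = 8 (exactly as logged)
2. acc = max(8, 8) = 8 (verified)
3. acc = max(8, 1) = 8 (agrees with the trace)
4. acc = max(8, -19) = 8 (consistent with the trace)
5. acc = max(8, 15) = 15 (the trace has a different value)
The audit stops at step 5: the recorded entry is wrong and should be acc = 15.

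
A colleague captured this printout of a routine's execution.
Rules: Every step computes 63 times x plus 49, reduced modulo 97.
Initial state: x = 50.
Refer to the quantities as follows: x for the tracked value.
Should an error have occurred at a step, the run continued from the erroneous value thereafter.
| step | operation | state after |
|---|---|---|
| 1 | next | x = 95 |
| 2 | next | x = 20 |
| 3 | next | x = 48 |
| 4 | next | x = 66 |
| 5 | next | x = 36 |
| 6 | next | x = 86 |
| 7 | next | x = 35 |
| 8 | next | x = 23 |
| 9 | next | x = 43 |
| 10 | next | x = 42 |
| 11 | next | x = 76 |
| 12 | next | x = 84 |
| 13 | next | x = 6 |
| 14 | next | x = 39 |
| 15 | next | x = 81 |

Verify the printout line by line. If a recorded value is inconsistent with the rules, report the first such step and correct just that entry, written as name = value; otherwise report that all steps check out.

Recomputing the run from the initial state:
step 1: x = 95
step 2: x = 20
step 3: x = 48
step 4: x = 66
step 5: x = 36
step 6: x = 86
step 7: x = 35
step 8: x = 23
step 9: x = 43
step 10: x = 42
step 11: x = 76
step 12: x = 84
step 13: x = 6
step 14: x = 39
step 15: x = 81
This matches the printout at every step.

no error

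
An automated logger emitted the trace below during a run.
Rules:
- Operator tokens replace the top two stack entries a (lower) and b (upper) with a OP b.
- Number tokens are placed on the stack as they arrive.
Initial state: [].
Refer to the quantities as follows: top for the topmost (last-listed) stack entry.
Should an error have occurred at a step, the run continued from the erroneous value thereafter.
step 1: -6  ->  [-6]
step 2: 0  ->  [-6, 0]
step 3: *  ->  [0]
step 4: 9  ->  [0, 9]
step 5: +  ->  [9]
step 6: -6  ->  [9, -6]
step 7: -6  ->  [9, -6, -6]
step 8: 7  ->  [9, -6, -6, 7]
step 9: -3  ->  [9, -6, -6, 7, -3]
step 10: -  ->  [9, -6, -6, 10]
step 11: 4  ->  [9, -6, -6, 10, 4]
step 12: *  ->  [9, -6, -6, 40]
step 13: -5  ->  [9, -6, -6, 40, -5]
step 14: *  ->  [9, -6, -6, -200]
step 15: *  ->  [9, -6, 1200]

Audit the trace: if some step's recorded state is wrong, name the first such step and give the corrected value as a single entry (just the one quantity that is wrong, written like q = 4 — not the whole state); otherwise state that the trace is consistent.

1. push -6: top = -6 (no discrepancy)
2. push 0: top = 0 (checks out)
3. -6 * 0 = 0 (matches)
4. push 9: top = 9 (verified)
5. 0 + 9 = 9 (confirmed correct)
6. push -6: top = -6 (checks out)
7. push -6: top = -6 (no discrepancy)
8. push 7: top = 7 (checks out)
9. push -3: top = -3 (verified)
10. 7 - -3 = 10 (no discrepancy)
11. push 4: top = 4 (verified)
12. 10 * 4 = 40 (verified)
13. push -5: top = -5 (no discrepancy)
14. 40 * -5 = -200 (exactly as logged)
15. -6 * -200 = 1200 (exactly as logged)
The whole run recomputes cleanly — no discrepancies.

no error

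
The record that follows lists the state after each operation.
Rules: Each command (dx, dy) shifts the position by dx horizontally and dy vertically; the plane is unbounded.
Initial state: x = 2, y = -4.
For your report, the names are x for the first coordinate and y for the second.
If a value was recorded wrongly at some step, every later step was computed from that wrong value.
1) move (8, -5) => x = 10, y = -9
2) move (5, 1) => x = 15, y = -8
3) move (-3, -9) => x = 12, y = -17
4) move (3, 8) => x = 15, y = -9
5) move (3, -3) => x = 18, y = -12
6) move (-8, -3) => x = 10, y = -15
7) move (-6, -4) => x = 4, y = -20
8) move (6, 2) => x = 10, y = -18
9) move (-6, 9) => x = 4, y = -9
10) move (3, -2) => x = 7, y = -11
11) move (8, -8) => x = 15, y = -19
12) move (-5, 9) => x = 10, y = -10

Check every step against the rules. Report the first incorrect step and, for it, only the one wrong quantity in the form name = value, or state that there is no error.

Recomputing the run from the initial state:
step 1: x = 10, y = -9
step 2: x = 15, y = -8
step 3: x = 12, y = -17
step 4: x = 15, y = -9
step 5: x = 18, y = -12
step 6: x = 10, y = -15
step 7: x = 4, y = -19
step 8: x = 10, y = -17
step 9: x = 4, y = -8
step 10: x = 7, y = -10
step 11: x = 15, y = -18
step 12: x = 10, y = -9
The first disagreement with the record is at step 7, where the value should be y = -19.

step 7, y = -19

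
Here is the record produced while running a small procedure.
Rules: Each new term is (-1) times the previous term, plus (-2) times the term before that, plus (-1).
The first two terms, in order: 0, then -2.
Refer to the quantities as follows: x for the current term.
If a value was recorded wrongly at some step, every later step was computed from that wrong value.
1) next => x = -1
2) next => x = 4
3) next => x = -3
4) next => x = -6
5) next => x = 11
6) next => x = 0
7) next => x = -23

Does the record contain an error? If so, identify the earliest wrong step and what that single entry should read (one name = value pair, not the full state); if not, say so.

Recomputing the run from the initial state:
step 1: x = 1
step 2: x = 2
step 3: x = -5
step 4: x = 0
step 5: x = 9
step 6: x = -10
step 7: x = -9
The first disagreement with the record is at step 1, where the value should be x = 1.

step 1, x = 1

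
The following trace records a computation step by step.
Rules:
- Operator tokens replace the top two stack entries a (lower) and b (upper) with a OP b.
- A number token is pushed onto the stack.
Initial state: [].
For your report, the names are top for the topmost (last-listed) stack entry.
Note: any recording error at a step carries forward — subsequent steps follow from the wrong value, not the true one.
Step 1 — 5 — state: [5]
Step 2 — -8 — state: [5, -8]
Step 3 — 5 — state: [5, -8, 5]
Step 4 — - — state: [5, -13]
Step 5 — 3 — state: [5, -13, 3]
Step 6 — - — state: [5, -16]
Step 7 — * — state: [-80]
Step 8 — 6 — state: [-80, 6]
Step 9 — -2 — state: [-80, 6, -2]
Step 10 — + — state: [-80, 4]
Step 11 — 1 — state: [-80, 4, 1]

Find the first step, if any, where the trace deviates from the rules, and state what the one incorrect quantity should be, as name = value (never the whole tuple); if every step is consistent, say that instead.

Recomputing the run from the initial state:
step 1: [5]
step 2: [5, -8]
step 3: [5, -8, 5]
step 4: [5, -13]
step 5: [5, -13, 3]
step 6: [5, -16]
step 7: [-80]
step 8: [-80, 6]
step 9: [-80, 6, -2]
step 10: [-80, 4]
step 11: [-80, 4, 1]
This matches the trace at every step.

no error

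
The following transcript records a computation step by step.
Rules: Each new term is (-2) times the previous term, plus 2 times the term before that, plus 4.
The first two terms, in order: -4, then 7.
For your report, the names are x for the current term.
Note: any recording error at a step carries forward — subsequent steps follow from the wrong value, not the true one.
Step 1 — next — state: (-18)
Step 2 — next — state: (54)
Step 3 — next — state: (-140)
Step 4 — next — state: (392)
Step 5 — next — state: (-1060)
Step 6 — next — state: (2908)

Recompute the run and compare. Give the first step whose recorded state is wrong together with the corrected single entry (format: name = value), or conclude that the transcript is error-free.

no error

Recomputing the run from the initial state:
step 1: x = -18
step 2: x = 54
step 3: x = -140
step 4: x = 392
step 5: x = -1060
step 6: x = 2908
This matches the transcript at every step.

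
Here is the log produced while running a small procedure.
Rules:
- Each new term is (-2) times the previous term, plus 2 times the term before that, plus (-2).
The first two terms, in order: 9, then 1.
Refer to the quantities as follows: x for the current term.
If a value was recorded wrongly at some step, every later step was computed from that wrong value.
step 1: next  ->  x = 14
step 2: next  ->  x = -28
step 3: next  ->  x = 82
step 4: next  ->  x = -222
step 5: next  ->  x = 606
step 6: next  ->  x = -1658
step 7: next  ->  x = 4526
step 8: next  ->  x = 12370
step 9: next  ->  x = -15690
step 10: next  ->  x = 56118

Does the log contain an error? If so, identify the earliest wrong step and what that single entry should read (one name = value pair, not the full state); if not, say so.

step 8, x = -12370

Recomputing the run from the initial state:
step 1: x = 14
step 2: x = -28
step 3: x = 82
step 4: x = -222
step 5: x = 606
step 6: x = -1658
step 7: x = 4526
step 8: x = -12370
step 9: x = 33790
step 10: x = -92322
The first disagreement with the log is at step 8, where the value should be x = -12370.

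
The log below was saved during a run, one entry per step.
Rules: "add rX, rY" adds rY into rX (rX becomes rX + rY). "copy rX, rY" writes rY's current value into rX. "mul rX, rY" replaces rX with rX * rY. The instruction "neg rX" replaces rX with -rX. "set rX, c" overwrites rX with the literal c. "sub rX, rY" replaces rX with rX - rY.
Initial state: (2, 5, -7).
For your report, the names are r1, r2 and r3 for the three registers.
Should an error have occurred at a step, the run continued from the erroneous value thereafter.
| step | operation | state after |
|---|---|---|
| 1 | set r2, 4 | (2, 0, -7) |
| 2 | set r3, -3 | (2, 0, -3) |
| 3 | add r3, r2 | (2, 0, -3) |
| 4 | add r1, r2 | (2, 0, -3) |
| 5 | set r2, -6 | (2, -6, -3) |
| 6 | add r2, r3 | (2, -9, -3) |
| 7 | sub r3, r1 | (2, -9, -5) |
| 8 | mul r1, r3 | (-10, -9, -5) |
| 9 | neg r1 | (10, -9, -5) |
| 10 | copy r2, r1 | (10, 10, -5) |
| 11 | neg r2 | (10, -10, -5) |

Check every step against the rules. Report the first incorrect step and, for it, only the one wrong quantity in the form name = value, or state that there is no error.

Recomputing the run from the initial state:
step 1: r1 = 2, r2 = 4, r3 = -7
step 2: r1 = 2, r2 = 4, r3 = -3
step 3: r1 = 2, r2 = 4, r3 = 1
step 4: r1 = 6, r2 = 4, r3 = 1
step 5: r1 = 6, r2 = -6, r3 = 1
step 6: r1 = 6, r2 = -5, r3 = 1
step 7: r1 = 6, r2 = -5, r3 = -5
step 8: r1 = -30, r2 = -5, r3 = -5
step 9: r1 = 30, r2 = -5, r3 = -5
step 10: r1 = 30, r2 = 30, r3 = -5
step 11: r1 = 30, r2 = -30, r3 = -5
The first disagreement with the log is at step 1, where the value should be r2 = 4.

step 1, r2 = 4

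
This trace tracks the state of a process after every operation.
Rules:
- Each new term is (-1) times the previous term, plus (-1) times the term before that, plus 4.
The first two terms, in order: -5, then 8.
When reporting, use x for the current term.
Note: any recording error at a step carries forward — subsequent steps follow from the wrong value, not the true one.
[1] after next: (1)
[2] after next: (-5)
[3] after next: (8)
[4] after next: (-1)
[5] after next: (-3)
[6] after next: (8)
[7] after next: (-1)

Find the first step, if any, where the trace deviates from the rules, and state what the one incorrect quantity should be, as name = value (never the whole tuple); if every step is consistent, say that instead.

1. x = -1*(8) + (-1)*(-5) + (4) = 1 (confirmed correct)
2. x = -1*(1) + (-1)*(8) + (4) = -5 (consistent with the trace)
3. x = -1*(-5) + (-1)*(1) + (4) = 8 (exactly as logged)
4. x = -1*(8) + (-1)*(-5) + (4) = 1 (the entry is off here)
First incorrect step: 4; the correct value is x = 1.

step 4, x = 1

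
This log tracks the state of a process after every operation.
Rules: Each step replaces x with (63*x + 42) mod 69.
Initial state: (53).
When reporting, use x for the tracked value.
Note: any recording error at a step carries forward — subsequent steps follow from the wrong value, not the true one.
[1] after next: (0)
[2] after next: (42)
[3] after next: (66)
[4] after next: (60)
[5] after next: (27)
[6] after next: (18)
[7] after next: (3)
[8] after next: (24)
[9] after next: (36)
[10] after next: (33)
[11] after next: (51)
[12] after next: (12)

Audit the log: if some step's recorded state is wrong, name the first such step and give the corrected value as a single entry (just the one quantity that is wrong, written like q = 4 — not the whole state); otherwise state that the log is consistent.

no error

Recomputing the run from the initial state:
step 1: x = 0
step 2: x = 42
step 3: x = 66
step 4: x = 60
step 5: x = 27
step 6: x = 18
step 7: x = 3
step 8: x = 24
step 9: x = 36
step 10: x = 33
step 11: x = 51
step 12: x = 12
This matches the log at every step.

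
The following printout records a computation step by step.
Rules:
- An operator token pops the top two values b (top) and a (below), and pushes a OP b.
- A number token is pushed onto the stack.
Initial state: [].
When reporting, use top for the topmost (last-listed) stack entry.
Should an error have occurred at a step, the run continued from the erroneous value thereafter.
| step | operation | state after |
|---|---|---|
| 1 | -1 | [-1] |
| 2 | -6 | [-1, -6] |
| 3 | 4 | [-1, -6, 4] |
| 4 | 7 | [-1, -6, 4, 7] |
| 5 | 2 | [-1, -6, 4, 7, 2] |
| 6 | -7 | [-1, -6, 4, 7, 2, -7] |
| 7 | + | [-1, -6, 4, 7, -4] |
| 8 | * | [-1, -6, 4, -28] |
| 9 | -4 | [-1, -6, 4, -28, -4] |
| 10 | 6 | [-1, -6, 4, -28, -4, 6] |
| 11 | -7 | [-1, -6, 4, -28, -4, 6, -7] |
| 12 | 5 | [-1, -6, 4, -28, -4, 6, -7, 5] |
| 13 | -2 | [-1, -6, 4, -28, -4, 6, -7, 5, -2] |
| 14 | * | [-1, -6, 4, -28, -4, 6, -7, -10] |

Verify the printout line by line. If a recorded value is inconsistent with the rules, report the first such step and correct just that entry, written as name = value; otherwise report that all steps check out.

1. push -1: top = -1 (matches)
2. push -6: top = -6 (no discrepancy)
3. push 4: top = 4 (consistent with the printout)
4. push 7: top = 7 (verified)
5. push 2: top = 2 (agrees with the printout)
6. push -7: top = -7 (same as recorded)
7. 2 + -7 = -5 (a discrepancy with the printout)
Step 7 is the first one off; corrected, top = -5.

step 7, top = -5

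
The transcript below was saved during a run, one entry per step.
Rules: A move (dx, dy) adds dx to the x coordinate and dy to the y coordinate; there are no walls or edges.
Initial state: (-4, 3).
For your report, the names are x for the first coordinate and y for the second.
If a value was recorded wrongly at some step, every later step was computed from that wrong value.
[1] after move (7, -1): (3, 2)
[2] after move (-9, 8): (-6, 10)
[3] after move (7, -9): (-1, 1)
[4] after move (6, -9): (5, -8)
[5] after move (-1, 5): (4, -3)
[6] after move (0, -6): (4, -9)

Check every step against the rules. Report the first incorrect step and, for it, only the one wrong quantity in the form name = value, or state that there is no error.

Recomputing the run from the initial state:
step 1: x = 3, y = 2
step 2: x = -6, y = 10
step 3: x = 1, y = 1
step 4: x = 7, y = -8
step 5: x = 6, y = -3
step 6: x = 6, y = -9
The first disagreement with the transcript is at step 3, where the value should be x = 1.

step 3, x = 1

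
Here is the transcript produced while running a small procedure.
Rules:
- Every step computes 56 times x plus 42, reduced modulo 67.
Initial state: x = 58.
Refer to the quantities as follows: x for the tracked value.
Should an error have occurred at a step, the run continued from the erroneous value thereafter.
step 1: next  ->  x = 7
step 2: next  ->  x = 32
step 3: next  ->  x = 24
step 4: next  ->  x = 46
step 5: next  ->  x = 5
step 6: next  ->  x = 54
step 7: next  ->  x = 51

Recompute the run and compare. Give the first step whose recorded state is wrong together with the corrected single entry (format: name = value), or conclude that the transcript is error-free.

step 3, x = 25

Recomputing the run from the initial state:
step 1: x = 7
step 2: x = 32
step 3: x = 25
step 4: x = 35
step 5: x = 59
step 6: x = 63
step 7: x = 19
The first disagreement with the transcript is at step 3, where the value should be x = 25.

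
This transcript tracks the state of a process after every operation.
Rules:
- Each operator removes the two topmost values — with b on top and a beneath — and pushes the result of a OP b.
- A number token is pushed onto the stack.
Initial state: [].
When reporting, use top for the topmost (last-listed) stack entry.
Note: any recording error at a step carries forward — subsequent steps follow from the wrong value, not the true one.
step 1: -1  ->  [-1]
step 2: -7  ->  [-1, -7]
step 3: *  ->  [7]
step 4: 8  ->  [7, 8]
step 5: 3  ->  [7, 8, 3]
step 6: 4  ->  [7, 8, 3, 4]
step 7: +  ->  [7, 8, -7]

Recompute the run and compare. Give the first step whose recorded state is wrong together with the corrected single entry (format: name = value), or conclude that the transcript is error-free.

step 1: push -1: top = -1 -> no discrepancy
step 2: push -7: top = -7 -> matches
step 3: -1 * -7 = 7 -> matches
step 4: push 8: top = 8 -> confirmed correct
step 5: push 3: top = 3 -> in agreement
step 6: push 4: top = 4 -> matches
step 7: 3 + 4 = 7 -> the entry is off here
The audit stops at step 7: the recorded entry is wrong and should be top = 7.

step 7, top = 7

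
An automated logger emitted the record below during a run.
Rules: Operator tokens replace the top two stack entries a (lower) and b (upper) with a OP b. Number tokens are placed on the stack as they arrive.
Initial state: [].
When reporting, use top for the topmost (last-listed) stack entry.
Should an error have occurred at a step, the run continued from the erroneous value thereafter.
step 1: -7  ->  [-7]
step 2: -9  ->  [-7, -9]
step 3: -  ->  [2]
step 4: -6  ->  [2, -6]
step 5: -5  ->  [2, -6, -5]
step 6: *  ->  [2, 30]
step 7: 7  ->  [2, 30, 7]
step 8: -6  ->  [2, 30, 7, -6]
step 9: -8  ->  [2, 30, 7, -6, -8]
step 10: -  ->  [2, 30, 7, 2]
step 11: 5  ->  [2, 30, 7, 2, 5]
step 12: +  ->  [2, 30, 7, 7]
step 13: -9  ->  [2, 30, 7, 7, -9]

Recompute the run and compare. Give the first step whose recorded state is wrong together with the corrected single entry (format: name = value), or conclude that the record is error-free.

no error

1. push -7: top = -7 (exactly as logged)
2. push -9: top = -9 (exactly as logged)
3. -7 - -9 = 2 (no discrepancy)
4. push -6: top = -6 (confirmed correct)
5. push -5: top = -5 (checks out)
6. -6 * -5 = 30 (agrees with the record)
7. push 7: top = 7 (in agreement)
8. push -6: top = -6 (consistent with the record)
9. push -8: top = -8 (in agreement)
10. -6 - -8 = 2 (consistent with the record)
11. push 5: top = 5 (agrees with the record)
12. 2 + 5 = 7 (matches)
13. push -9: top = -9 (in agreement)
The recomputation confirms every line.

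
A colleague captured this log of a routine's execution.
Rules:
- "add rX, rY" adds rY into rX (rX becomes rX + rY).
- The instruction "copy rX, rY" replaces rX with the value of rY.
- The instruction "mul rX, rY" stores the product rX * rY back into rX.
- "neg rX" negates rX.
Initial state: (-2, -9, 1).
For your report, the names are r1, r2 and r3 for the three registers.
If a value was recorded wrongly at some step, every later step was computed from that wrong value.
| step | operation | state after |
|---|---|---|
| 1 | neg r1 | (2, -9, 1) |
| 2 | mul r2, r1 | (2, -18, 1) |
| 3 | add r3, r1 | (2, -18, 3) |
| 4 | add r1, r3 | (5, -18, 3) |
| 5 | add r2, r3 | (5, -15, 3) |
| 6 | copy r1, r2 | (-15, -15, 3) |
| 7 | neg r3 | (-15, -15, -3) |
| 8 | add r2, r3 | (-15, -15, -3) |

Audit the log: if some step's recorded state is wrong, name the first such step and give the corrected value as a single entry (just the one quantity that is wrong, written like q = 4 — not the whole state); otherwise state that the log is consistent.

step 8, r2 = -18

Recomputing the run from the initial state:
step 1: r1 = 2, r2 = -9, r3 = 1
step 2: r1 = 2, r2 = -18, r3 = 1
step 3: r1 = 2, r2 = -18, r3 = 3
step 4: r1 = 5, r2 = -18, r3 = 3
step 5: r1 = 5, r2 = -15, r3 = 3
step 6: r1 = -15, r2 = -15, r3 = 3
step 7: r1 = -15, r2 = -15, r3 = -3
step 8: r1 = -15, r2 = -18, r3 = -3
The first disagreement with the log is at step 8, where the value should be r2 = -18.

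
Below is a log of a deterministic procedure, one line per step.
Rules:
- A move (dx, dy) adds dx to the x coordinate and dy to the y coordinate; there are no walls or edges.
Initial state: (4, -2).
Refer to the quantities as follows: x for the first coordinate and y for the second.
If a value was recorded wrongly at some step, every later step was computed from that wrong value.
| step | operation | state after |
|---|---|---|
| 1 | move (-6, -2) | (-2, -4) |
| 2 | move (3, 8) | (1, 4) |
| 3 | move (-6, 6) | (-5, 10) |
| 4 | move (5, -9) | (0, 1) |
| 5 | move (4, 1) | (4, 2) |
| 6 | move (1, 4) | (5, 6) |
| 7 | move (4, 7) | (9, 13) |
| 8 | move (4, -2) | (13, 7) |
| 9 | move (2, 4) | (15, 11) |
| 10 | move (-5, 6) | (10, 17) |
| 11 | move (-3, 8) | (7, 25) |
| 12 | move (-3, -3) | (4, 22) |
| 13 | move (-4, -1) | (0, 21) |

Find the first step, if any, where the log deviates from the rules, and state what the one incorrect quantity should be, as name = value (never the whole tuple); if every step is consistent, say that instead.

step 8, y = 11

Recomputing the run from the initial state:
step 1: x = -2, y = -4
step 2: x = 1, y = 4
step 3: x = -5, y = 10
step 4: x = 0, y = 1
step 5: x = 4, y = 2
step 6: x = 5, y = 6
step 7: x = 9, y = 13
step 8: x = 13, y = 11
step 9: x = 15, y = 15
step 10: x = 10, y = 21
step 11: x = 7, y = 29
step 12: x = 4, y = 26
step 13: x = 0, y = 25
The first disagreement with the log is at step 8, where the value should be y = 11.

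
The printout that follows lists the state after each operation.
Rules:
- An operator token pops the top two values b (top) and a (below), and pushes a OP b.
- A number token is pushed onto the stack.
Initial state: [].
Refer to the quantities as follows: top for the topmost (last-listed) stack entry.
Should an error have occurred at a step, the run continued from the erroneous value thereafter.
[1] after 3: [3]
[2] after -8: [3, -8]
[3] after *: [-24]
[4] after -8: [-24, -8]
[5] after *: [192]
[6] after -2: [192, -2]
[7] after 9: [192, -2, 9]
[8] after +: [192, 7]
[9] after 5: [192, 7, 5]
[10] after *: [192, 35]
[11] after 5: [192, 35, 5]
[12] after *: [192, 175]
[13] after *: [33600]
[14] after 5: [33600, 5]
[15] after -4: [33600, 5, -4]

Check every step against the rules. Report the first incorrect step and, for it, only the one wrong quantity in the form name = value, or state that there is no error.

step 1: push 3: top = 3 -> agrees with the printout
step 2: push -8: top = -8 -> exactly as logged
step 3: 3 * -8 = -24 -> in agreement
step 4: push -8: top = -8 -> confirmed correct
step 5: -24 * -8 = 192 -> matches
step 6: push -2: top = -2 -> in agreement
step 7: push 9: top = 9 -> confirmed correct
step 8: -2 + 9 = 7 -> same as recorded
step 9: push 5: top = 5 -> in agreement
step 10: 7 * 5 = 35 -> matches
step 11: push 5: top = 5 -> verified
step 12: 35 * 5 = 175 -> agrees with the printout
step 13: 192 * 175 = 33600 -> same as recorded
step 14: push 5: top = 5 -> matches
step 15: push -4: top = -4 -> matches
Each recorded entry agrees with the recomputation.

no error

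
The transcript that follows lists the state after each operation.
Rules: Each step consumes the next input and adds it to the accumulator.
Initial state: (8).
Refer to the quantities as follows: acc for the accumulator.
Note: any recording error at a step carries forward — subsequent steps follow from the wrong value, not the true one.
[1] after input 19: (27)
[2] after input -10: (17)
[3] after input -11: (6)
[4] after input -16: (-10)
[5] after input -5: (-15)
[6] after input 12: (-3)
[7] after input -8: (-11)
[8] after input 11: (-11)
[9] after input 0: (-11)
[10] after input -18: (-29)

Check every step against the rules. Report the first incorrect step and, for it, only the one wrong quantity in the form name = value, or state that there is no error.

step 8, acc = 0

1. acc = 8 + 19 = 27 (exactly as logged)
2. acc = 27 + -10 = 17 (no discrepancy)
3. acc = 17 + -11 = 6 (checks out)
4. acc = 6 + -16 = -10 (checks out)
5. acc = -10 + -5 = -15 (in agreement)
6. acc = -15 + 12 = -3 (confirmed correct)
7. acc = -3 + -8 = -11 (agrees with the transcript)
8. acc = -11 + 11 = 0 (the entry is off here)
The audit stops at step 8: the recorded entry is wrong and should be acc = 0.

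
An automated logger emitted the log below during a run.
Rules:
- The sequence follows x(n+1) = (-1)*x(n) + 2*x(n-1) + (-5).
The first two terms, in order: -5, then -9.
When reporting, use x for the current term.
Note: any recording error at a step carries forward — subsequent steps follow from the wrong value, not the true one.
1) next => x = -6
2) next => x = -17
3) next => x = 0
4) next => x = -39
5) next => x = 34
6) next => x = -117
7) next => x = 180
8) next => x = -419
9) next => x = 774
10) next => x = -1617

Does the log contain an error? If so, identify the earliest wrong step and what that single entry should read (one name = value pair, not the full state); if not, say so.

Step 1: x = -1*(-9) + (2)*(-5) + (-5) = -6 — same as recorded.
Step 2: x = -1*(-6) + (2)*(-9) + (-5) = -17 — verified.
Step 3: x = -1*(-17) + (2)*(-6) + (-5) = 0 — confirmed correct.
Step 4: x = -1*(0) + (2)*(-17) + (-5) = -39 — same as recorded.
Step 5: x = -1*(-39) + (2)*(0) + (-5) = 34 — no discrepancy.
Step 6: x = -1*(34) + (2)*(-39) + (-5) = -117 — exactly as logged.
Step 7: x = -1*(-117) + (2)*(34) + (-5) = 180 — checks out.
Step 8: x = -1*(180) + (2)*(-117) + (-5) = -419 — exactly as logged.
Step 9: x = -1*(-419) + (2)*(180) + (-5) = 774 — agrees with the log.
Step 10: x = -1*(774) + (2)*(-419) + (-5) = -1617 — checks out.
All entries verified; no error found.

no error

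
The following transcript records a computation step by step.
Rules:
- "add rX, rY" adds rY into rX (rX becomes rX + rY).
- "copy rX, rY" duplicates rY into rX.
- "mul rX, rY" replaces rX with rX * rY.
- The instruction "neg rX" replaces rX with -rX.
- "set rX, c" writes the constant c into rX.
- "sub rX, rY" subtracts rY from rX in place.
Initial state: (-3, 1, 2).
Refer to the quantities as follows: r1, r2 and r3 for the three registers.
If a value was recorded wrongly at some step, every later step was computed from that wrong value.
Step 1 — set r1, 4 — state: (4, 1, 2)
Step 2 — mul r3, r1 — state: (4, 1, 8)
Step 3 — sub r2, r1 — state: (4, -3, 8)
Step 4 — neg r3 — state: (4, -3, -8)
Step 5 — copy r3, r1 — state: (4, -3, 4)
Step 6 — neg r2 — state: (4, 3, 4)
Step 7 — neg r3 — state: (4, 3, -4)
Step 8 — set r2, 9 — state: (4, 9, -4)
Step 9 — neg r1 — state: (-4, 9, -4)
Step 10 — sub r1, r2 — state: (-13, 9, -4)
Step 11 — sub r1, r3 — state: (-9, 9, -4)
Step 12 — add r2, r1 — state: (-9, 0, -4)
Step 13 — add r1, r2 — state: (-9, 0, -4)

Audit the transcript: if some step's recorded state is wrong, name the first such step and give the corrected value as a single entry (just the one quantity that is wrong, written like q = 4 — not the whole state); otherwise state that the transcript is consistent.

Step 1: r1 = 4 — verified.
Step 2: r3 = 2 * 4 = 8 — matches.
Step 3: r2 = 1 - 4 = -3 — matches.
Step 4: r3 = -(8) = -8 — agrees with the transcript.
Step 5: r3 = 4 — checks out.
Step 6: r2 = -(-3) = 3 — matches.
Step 7: r3 = -(4) = -4 — no discrepancy.
Step 8: r2 = 9 — same as recorded.
Step 9: r1 = -(4) = -4 — matches.
Step 10: r1 = -4 - 9 = -13 — agrees with the transcript.
Step 11: r1 = -13 - -4 = -9 — no discrepancy.
Step 12: r2 = 9 + -9 = 0 — verified.
Step 13: r1 = -9 + 0 = -9 — verified.
No step deviates from the rules.

no error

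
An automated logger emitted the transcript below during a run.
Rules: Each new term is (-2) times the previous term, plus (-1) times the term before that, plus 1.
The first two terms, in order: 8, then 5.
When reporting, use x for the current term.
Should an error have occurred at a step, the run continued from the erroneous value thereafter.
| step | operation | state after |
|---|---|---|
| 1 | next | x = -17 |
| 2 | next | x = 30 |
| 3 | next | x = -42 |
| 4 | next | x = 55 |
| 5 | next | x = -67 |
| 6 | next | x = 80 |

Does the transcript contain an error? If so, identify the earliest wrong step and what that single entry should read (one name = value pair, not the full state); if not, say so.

no error

step 1: x = -2*(5) + (-1)*(8) + (1) = -17 -> no discrepancy
step 2: x = -2*(-17) + (-1)*(5) + (1) = 30 -> exactly as logged
step 3: x = -2*(30) + (-1)*(-17) + (1) = -42 -> consistent with the transcript
step 4: x = -2*(-42) + (-1)*(30) + (1) = 55 -> consistent with the transcript
step 5: x = -2*(55) + (-1)*(-42) + (1) = -67 -> agrees with the transcript
step 6: x = -2*(-67) + (-1)*(55) + (1) = 80 -> agrees with the transcript
The recomputation confirms every line.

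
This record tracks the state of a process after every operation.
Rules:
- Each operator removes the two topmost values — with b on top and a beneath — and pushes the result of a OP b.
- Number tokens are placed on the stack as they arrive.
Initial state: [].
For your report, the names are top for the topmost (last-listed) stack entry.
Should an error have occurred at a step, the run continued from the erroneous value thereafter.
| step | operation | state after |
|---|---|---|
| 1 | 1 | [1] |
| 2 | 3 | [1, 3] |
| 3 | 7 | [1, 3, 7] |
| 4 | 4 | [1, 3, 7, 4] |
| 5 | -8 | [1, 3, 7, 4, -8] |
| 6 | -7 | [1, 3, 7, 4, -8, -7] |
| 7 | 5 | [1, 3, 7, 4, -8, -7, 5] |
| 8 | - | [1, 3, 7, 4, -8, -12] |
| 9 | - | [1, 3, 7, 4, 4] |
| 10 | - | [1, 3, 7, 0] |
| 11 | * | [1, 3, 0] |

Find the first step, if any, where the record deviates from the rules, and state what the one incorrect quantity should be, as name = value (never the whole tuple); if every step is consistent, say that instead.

1. push 1: top = 1 (no discrepancy)
2. push 3: top = 3 (consistent with the record)
3. push 7: top = 7 (agrees with the record)
4. push 4: top = 4 (no discrepancy)
5. push -8: top = -8 (matches)
6. push -7: top = -7 (checks out)
7. push 5: top = 5 (confirmed correct)
8. -7 - 5 = -12 (same as recorded)
9. -8 - -12 = 4 (same as recorded)
10. 4 - 4 = 0 (no discrepancy)
11. 7 * 0 = 0 (same as recorded)
All steps check out; nothing to correct.

no error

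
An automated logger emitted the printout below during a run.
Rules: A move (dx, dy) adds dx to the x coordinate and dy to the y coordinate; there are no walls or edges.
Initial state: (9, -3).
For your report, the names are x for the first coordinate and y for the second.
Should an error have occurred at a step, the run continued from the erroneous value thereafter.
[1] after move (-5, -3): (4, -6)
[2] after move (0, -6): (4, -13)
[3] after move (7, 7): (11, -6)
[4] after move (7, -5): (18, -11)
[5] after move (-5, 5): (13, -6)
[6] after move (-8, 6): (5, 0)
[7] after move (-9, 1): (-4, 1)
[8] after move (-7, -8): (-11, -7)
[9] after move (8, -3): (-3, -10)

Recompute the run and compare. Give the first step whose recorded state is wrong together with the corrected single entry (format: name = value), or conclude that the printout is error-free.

step 2, y = -12

step 1: x = 9 + (-5) = 4, y = -3 + (-3) = -6 -> verified
step 2: x = 4 + (0) = 4, y = -6 + (-6) = -12 -> not what was recorded
Conclusion: step 2 carries the first error; the entry should be y = -12.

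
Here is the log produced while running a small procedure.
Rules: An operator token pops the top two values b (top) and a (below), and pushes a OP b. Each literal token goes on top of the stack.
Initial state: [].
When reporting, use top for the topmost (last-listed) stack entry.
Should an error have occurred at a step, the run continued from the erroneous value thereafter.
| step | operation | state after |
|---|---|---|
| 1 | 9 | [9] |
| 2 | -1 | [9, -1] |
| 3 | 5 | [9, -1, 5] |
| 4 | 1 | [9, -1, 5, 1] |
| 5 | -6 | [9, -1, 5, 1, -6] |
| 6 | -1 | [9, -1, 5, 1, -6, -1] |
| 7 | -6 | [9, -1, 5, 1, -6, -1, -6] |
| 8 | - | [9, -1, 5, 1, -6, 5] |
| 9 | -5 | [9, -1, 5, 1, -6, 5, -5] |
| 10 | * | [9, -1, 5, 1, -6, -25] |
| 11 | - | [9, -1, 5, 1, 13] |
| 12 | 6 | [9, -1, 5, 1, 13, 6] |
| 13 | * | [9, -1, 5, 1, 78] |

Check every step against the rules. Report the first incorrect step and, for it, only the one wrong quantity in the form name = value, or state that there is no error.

step 11, top = 19

Recomputing the run from the initial state:
step 1: [9]
step 2: [9, -1]
step 3: [9, -1, 5]
step 4: [9, -1, 5, 1]
step 5: [9, -1, 5, 1, -6]
step 6: [9, -1, 5, 1, -6, -1]
step 7: [9, -1, 5, 1, -6, -1, -6]
step 8: [9, -1, 5, 1, -6, 5]
step 9: [9, -1, 5, 1, -6, 5, -5]
step 10: [9, -1, 5, 1, -6, -25]
step 11: [9, -1, 5, 1, 19]
step 12: [9, -1, 5, 1, 19, 6]
step 13: [9, -1, 5, 1, 114]
The first disagreement with the log is at step 11, where the value should be top = 19.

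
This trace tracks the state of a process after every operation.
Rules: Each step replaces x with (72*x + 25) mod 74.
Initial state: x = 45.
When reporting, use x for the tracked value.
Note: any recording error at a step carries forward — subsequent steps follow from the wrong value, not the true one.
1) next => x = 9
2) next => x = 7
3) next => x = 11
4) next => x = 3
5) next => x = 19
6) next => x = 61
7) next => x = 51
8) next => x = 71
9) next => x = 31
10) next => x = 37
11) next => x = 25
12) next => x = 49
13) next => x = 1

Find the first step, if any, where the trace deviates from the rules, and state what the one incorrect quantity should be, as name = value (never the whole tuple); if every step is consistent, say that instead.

1. x = (72*45 + 25) mod 74 = 9 (confirmed correct)
2. x = (72*9 + 25) mod 74 = 7 (verified)
3. x = (72*7 + 25) mod 74 = 11 (matches)
4. x = (72*11 + 25) mod 74 = 3 (matches)
5. x = (72*3 + 25) mod 74 = 19 (checks out)
6. x = (72*19 + 25) mod 74 = 61 (matches)
7. x = (72*61 + 25) mod 74 = 51 (exactly as logged)
8. x = (72*51 + 25) mod 74 = 71 (in agreement)
9. x = (72*71 + 25) mod 74 = 31 (checks out)
10. x = (72*31 + 25) mod 74 = 37 (same as recorded)
11. x = (72*37 + 25) mod 74 = 25 (exactly as logged)
12. x = (72*25 + 25) mod 74 = 49 (same as recorded)
13. x = (72*49 + 25) mod 74 = 1 (same as recorded)
Nothing is out of place; the run is error-free.

no error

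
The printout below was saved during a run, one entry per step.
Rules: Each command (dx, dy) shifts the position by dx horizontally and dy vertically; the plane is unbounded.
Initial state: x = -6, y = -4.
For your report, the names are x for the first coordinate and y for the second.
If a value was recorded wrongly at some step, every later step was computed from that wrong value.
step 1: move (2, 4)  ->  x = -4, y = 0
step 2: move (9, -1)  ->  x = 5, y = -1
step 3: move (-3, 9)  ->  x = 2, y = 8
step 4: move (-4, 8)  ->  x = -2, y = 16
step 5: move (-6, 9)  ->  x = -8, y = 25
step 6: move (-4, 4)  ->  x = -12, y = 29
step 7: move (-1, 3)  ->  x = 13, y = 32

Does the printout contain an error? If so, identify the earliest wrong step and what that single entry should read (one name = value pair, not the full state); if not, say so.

Recomputing the run from the initial state:
step 1: x = -4, y = 0
step 2: x = 5, y = -1
step 3: x = 2, y = 8
step 4: x = -2, y = 16
step 5: x = -8, y = 25
step 6: x = -12, y = 29
step 7: x = -13, y = 32
The first disagreement with the printout is at step 7, where the value should be x = -13.

step 7, x = -13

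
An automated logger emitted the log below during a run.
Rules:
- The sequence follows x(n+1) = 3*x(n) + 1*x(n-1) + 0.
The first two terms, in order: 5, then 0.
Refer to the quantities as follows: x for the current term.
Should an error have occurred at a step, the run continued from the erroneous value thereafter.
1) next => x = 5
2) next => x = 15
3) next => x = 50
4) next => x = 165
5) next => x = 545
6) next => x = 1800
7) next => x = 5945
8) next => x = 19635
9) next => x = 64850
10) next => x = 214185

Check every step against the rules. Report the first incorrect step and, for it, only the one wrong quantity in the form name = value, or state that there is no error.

Step 1: x = 3*(0) + (1)*(5) + (0) = 5 — checks out.
Step 2: x = 3*(5) + (1)*(0) + (0) = 15 — no discrepancy.
Step 3: x = 3*(15) + (1)*(5) + (0) = 50 — confirmed correct.
Step 4: x = 3*(50) + (1)*(15) + (0) = 165 — verified.
Step 5: x = 3*(165) + (1)*(50) + (0) = 545 — matches.
Step 6: x = 3*(545) + (1)*(165) + (0) = 1800 — no discrepancy.
Step 7: x = 3*(1800) + (1)*(545) + (0) = 5945 — matches.
Step 8: x = 3*(5945) + (1)*(1800) + (0) = 19635 — verified.
Step 9: x = 3*(19635) + (1)*(5945) + (0) = 64850 — verified.
Step 10: x = 3*(64850) + (1)*(19635) + (0) = 214185 — same as recorded.
Every step is consistent.

no error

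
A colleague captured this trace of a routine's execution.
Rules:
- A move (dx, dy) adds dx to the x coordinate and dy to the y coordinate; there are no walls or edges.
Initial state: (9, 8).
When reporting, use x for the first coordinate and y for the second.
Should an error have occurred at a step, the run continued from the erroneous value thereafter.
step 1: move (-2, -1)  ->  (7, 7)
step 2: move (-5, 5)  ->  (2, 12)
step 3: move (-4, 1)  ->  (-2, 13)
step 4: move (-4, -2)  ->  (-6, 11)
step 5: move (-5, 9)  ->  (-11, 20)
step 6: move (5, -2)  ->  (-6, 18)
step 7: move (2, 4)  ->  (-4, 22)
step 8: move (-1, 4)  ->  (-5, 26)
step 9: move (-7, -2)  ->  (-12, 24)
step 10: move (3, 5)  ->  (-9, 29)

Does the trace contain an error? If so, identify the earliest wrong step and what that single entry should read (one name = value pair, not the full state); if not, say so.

Recomputing the run from the initial state:
step 1: x = 7, y = 7
step 2: x = 2, y = 12
step 3: x = -2, y = 13
step 4: x = -6, y = 11
step 5: x = -11, y = 20
step 6: x = -6, y = 18
step 7: x = -4, y = 22
step 8: x = -5, y = 26
step 9: x = -12, y = 24
step 10: x = -9, y = 29
This matches the trace at every step.

no error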